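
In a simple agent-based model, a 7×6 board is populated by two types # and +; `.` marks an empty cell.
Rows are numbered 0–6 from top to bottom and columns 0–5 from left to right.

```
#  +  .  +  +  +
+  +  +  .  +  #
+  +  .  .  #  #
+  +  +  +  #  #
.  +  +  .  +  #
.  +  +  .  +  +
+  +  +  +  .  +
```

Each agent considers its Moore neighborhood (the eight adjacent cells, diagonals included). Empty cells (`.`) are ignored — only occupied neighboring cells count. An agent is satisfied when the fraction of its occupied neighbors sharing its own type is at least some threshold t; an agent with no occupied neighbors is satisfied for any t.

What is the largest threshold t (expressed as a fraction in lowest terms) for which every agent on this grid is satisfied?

Row 0: (0,0)# 0/3 · (0,1)+ 3/4 · (0,3)+ 3/3 · (0,4)+ 3/4 · (0,5)+ 2/3
Row 1: (1,0)+ 4/5 · (1,1)+ 5/6 · (1,2)+ 4/4 · (1,4)+ 3/6 · (1,5)# 2/5
Row 2: (2,0)+ 5/5 · (2,1)+ 7/7 · (2,4)# 4/6 · (2,5)# 4/5
Row 3: (3,0)+ 4/4 · (3,1)+ 6/6 · (3,2)+ 5/5 · (3,3)+ 3/5 · (3,4)# 4/6 · (3,5)# 4/5
Row 4: (4,1)+ 6/6 · (4,2)+ 6/6 · (4,4)+ 3/6 · (4,5)# 2/5
Row 5: (5,1)+ 6/6 · (5,2)+ 6/6 · (5,4)+ 4/5 · (5,5)+ 3/4
Row 6: (6,0)+ 2/2 · (6,1)+ 4/4 · (6,2)+ 4/4 · (6,3)+ 3/3 · (6,5)+ 2/2
The smallest same-type fraction is 0/3 at (0,0), which reduces to 0/1. Any threshold above that leaves this agent unsatisfied.

0/1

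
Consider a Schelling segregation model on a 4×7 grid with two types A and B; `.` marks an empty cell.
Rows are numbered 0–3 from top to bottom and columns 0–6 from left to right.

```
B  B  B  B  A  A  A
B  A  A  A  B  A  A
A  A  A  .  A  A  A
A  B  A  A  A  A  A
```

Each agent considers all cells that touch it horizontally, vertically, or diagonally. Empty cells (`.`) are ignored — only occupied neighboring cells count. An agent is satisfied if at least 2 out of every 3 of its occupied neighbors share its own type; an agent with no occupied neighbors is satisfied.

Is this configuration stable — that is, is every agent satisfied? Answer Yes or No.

No

(0,0)B 2/3 satisfied
(0,1)B 3/5 not
(0,2)B 2/5 not
(0,3)B 2/5 not
(0,4)A 3/5 not
(0,5)A 4/5 satisfied
(0,6)A 3/3 satisfied
(1,0)B 2/5 not
(1,1)A 4/8 not
(1,2)A 4/7 not
(1,3)A 4/7 not
(1,4)B 1/7 not
(1,5)A 7/8 satisfied
(1,6)A 5/5 satisfied
(2,0)A 3/5 not
(2,1)A 6/8 satisfied
(2,2)A 6/7 satisfied
(2,4)A 6/7 satisfied
(2,5)A 7/8 satisfied
(2,6)A 5/5 satisfied
(3,0)A 2/3 satisfied
(3,1)B 0/5 not
(3,2)A 3/4 satisfied
(3,3)A 4/4 satisfied
(3,4)A 4/4 satisfied
(3,5)A 5/5 satisfied
(3,6)A 3/3 satisfied
For instance (0,1) has only 3/5 same-type neighbors, below 2/3.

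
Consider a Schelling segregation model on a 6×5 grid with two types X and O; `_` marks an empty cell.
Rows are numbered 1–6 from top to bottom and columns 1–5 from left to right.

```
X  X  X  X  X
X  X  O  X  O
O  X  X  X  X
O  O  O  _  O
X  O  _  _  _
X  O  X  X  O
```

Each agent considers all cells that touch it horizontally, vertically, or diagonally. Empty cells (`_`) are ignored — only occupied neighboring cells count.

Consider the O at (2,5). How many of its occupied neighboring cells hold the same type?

0

Occupied neighbors of (2,5): (1,4)=X, (1,5)=X, (2,4)=X, (3,4)=X, (3,5)=X.
Same type (O): 0 of 5.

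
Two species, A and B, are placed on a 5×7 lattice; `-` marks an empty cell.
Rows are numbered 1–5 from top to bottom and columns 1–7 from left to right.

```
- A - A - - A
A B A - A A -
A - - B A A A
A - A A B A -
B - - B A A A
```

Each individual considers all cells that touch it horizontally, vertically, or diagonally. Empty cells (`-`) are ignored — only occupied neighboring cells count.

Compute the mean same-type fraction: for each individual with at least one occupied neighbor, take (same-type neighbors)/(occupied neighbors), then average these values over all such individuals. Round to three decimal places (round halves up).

Row 1: (1,2)A 2/3 · (1,4)A 2/2 · (1,7)A 1/1
Row 2: (2,1)A 2/3 · (2,2)B 0/4 · (2,3)A 2/4 · (2,5)A 4/5 · (2,6)A 5/5
Row 3: (3,1)A 2/3 · (3,4)B 1/6 · (3,5)A 5/7 · (3,6)A 5/6 · (3,7)A 3/3
Row 4: (4,1)A 1/2 · (4,3)A 1/3 · (4,4)A 3/6 · (4,5)B 2/8 · (4,6)A 6/7
Row 5: (5,1)B 0/1 · (5,4)B 1/4 · (5,5)A 3/5 · (5,6)A 3/4 · (5,7)A 2/2
Sum over 23 individuals: 2/3 + 2/2 + 1/1 + 2/3 + 0/4 + 2/4 + 4/5 + 5/5 + 2/3 + 1/6 + 5/7 + 5/6 + 3/3 + 1/2 + 1/3 + 3/6 + 2/8 + 6/7 + 0/1 + 1/4 + 3/5 + 3/4 + 2/2 = 5903/420; mean = 5903/420 ÷ 23 = 5903/9660 = 0.611076… → 0.611.

0.611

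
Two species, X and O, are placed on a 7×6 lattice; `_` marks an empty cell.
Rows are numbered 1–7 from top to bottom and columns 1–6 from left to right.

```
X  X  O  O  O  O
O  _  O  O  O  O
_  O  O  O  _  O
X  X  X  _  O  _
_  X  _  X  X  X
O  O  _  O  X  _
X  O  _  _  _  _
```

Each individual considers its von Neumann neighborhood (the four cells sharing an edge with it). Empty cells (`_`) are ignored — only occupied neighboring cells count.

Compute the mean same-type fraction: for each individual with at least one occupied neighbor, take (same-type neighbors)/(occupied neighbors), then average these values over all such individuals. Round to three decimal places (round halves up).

0.658

Row 1: (1,1)X 1/2 · (1,2)X 1/2 · (1,3)O 2/3 · (1,4)O 3/3 · (1,5)O 3/3 · (1,6)O 2/2
Row 2: (2,1)O 0/1 · (2,3)O 3/3 · (2,4)O 4/4 · (2,5)O 3/3 · (2,6)O 3/3
Row 3: (3,2)O 1/2 · (3,3)O 3/4 · (3,4)O 2/2 · (3,6)O 1/1
Row 4: (4,1)X 1/1 · (4,2)X 3/4 · (4,3)X 1/2 · (4,5)O 0/1
Row 5: (5,2)X 1/2 · (5,4)X 1/2 · (5,5)X 3/4 · (5,6)X 1/1
Row 6: (6,1)O 1/2 · (6,2)O 2/3 · (6,4)O 0/2 · (6,5)X 1/2
Row 7: (7,1)X 0/2 · (7,2)O 1/2
Sum over 29 individuals: 1/2 + 1/2 + 2/3 + 3/3 + 3/3 + 2/2 + 0/1 + 3/3 + 4/4 + 3/3 + 3/3 + 1/2 + 3/4 + 2/2 + 1/1 + 1/1 + 3/4 + 1/2 + 0/1 + 1/2 + 1/2 + 3/4 + 1/1 + 1/2 + 2/3 + 0/2 + 1/2 + 0/2 + 1/2 = 229/12; mean = 229/12 ÷ 29 = 229/348 = 0.658045… → 0.658.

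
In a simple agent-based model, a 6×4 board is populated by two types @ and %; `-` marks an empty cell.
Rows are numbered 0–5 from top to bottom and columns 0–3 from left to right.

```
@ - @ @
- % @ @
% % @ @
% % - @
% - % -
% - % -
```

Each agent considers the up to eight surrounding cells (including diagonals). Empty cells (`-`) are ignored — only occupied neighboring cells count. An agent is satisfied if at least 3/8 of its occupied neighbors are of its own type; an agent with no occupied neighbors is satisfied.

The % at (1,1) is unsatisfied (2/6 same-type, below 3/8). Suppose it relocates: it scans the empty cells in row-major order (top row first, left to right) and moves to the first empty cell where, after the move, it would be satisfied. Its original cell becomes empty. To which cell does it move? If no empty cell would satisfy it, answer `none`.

(1,0)

Vacating (1,1). Empty cells in order:
  (0,1): 0/3 same-type → still unsatisfied.
  (1,0): 2/3 same-type → satisfied — stop here.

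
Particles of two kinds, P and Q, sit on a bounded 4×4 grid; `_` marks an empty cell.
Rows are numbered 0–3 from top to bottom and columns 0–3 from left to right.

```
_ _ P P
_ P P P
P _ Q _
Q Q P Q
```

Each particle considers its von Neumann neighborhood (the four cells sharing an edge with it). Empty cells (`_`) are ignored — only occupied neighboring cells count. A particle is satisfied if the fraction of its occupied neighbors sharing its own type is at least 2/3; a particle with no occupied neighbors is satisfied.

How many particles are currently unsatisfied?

6

(0,2)P 2/2 satisfied
(0,3)P 2/2 satisfied
(1,1)P 1/1 satisfied
(1,2)P 3/4 satisfied
(1,3)P 2/2 satisfied
(2,0)P 0/1 not
(2,2)Q 0/2 not
(3,0)Q 1/2 not
(3,1)Q 1/2 not
(3,2)P 0/3 not
(3,3)Q 0/1 not
Unsatisfied: (2,0), (2,2), (3,0), (3,1), (3,2), (3,3) — 6 in total.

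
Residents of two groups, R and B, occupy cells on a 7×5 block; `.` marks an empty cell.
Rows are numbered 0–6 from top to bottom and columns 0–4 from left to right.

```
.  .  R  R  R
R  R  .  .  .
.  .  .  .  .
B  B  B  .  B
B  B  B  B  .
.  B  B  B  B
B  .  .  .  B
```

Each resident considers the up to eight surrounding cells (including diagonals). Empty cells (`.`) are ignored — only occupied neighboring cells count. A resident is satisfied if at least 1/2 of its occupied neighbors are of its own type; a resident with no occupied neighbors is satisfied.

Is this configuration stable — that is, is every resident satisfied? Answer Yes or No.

(0,2)R 2/2 ok
(0,3)R 2/2 ok
(0,4)R 1/1 ok
(1,0)R 1/1 ok
(1,1)R 2/2 ok
(3,0)B 3/3 ok
(3,1)B 5/5 ok
(3,2)B 4/4 ok
(3,4)B 1/1 ok
(4,0)B 4/4 ok
(4,1)B 7/7 ok
(4,2)B 7/7 ok
(4,3)B 6/6 ok
(5,1)B 5/5 ok
(5,2)B 5/5 ok
(5,3)B 5/5 ok
(5,4)B 3/3 ok
(6,0)B 1/1 ok
(6,4)B 2/2 ok
All meet the threshold, so the configuration is stable.

Yes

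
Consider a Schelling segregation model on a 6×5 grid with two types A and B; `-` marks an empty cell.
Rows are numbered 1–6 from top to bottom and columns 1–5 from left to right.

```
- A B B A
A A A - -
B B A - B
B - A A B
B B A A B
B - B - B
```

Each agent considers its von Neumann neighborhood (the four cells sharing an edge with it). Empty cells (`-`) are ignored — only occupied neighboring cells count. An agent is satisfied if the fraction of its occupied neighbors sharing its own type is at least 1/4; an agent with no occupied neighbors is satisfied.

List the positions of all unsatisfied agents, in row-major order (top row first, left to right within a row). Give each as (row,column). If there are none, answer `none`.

Row 1: (1,2)A 1/2 ok · (1,3)B 1/3 ok · (1,4)B 1/2 ok · (1,5)A 0/1 unhappy
Row 2: (2,1)A 1/2 ok · (2,2)A 3/4 ok · (2,3)A 2/3 ok
Row 3: (3,1)B 2/3 ok · (3,2)B 1/3 ok · (3,3)A 2/3 ok · (3,5)B 1/1 ok
Row 4: (4,1)B 2/2 ok · (4,3)A 3/3 ok · (4,4)A 2/3 ok · (4,5)B 2/3 ok
Row 5: (5,1)B 3/3 ok · (5,2)B 1/2 ok · (5,3)A 2/4 ok · (5,4)A 2/3 ok · (5,5)B 2/3 ok
Row 6: (6,1)B 1/1 ok · (6,3)B 0/1 unhappy · (6,5)B 1/1 ok

(1,5), (6,3)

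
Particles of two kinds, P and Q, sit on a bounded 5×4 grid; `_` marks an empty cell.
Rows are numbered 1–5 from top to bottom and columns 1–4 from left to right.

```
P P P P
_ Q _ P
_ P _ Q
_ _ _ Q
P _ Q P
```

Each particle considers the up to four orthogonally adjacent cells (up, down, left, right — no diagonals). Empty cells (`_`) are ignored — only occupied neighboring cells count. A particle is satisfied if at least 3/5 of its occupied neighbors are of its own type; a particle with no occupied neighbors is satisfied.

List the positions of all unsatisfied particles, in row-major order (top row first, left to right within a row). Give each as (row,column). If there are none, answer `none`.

(2,2), (2,4), (3,2), (3,4), (4,4), (5,3), (5,4)

(1,1)P 1/1 ok
(1,2)P 2/3 ok
(1,3)P 2/2 ok
(1,4)P 2/2 ok
(2,2)Q 0/2 unhappy
(2,4)P 1/2 unhappy
(3,2)P 0/1 unhappy
(3,4)Q 1/2 unhappy
(4,4)Q 1/2 unhappy
(5,1)P 0/0 ok
(5,3)Q 0/1 unhappy
(5,4)P 0/2 unhappy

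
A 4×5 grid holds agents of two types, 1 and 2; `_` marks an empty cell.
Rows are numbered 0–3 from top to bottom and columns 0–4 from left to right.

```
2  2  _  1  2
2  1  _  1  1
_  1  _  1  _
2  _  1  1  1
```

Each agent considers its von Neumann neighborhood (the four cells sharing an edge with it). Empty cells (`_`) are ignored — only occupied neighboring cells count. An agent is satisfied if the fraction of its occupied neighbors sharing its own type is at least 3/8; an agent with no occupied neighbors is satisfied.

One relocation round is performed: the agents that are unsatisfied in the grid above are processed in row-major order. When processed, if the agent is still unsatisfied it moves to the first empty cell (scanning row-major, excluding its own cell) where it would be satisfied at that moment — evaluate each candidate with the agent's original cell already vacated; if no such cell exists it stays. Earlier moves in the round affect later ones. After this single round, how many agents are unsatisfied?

0

Initially unsatisfied (in order): (0,4), (1,1).
  (0,4) → (0,2).
  (1,1) → (0,4).
Resulting grid:
2 2 2 1 1
2 _ _ 1 1
_ 1 _ 1 _
2 _ 1 1 1
All satisfied now.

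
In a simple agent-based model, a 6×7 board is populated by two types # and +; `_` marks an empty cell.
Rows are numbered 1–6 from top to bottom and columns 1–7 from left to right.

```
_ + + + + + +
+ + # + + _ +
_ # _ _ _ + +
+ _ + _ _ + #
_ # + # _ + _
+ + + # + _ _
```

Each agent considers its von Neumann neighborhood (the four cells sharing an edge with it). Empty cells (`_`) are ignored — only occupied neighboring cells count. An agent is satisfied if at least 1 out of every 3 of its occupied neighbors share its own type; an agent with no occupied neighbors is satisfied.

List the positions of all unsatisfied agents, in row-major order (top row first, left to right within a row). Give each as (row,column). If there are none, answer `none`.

(2,3), (3,2), (4,7), (5,2), (6,5)

Row 1: (1,2)+ 2/2 satisfied · (1,3)+ 2/3 satisfied · (1,4)+ 3/3 satisfied · (1,5)+ 3/3 satisfied · (1,6)+ 2/2 satisfied · (1,7)+ 2/2 satisfied
Row 2: (2,1)+ 1/1 satisfied · (2,2)+ 2/4 satisfied · (2,3)# 0/3 not · (2,4)+ 2/3 satisfied · (2,5)+ 2/2 satisfied · (2,7)+ 2/2 satisfied
Row 3: (3,2)# 0/1 not · (3,6)+ 2/2 satisfied · (3,7)+ 2/3 satisfied
Row 4: (4,1)+ 0/0 satisfied · (4,3)+ 1/1 satisfied · (4,6)+ 2/3 satisfied · (4,7)# 0/2 not
Row 5: (5,2)# 0/2 not · (5,3)+ 2/4 satisfied · (5,4)# 1/2 satisfied · (5,6)+ 1/1 satisfied
Row 6: (6,1)+ 1/1 satisfied · (6,2)+ 2/3 satisfied · (6,3)+ 2/3 satisfied · (6,4)# 1/3 satisfied · (6,5)+ 0/1 not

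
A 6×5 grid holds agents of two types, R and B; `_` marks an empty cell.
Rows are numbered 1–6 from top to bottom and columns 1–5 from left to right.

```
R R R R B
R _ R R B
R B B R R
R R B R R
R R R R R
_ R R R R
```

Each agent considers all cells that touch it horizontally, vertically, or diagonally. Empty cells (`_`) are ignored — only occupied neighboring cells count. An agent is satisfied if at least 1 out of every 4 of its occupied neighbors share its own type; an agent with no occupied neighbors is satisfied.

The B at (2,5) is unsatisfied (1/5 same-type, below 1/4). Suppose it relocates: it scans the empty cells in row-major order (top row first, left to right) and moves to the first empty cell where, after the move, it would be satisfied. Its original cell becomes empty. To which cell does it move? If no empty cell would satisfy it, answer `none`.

(2,2)

Vacating (2,5). Empty cells in order:
  (2,2): 2/8 same-type → satisfied — stop here.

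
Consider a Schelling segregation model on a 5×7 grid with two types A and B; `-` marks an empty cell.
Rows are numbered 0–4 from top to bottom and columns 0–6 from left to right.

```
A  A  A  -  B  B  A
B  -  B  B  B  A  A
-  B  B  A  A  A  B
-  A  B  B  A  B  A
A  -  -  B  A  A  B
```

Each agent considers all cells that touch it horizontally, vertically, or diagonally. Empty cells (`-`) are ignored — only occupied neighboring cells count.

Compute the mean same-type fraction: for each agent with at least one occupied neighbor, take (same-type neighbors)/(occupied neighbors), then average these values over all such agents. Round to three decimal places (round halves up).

0.504

(0,0)A 1/2
(0,1)A 2/4
(0,2)A 1/3
(0,4)B 3/4
(0,5)B 2/5
(0,6)A 2/3
(1,0)B 1/3
(1,2)B 3/6
(1,3)B 4/7
(1,4)B 3/7
(1,5)A 4/8
(1,6)A 3/5
(2,1)B 4/5
(2,2)B 5/7
(2,3)A 2/8
(2,4)A 4/8
(2,5)A 5/8
(2,6)B 1/5
(3,1)A 1/4
(3,2)B 4/6
(3,3)B 3/7
(3,4)A 5/8
(3,5)B 2/8
(3,6)A 2/5
(4,0)A 1/1
(4,3)B 2/4
(4,4)A 2/5
(4,5)A 3/5
(4,6)B 1/3
Sum over 29 agents: 1/2 + 2/4 + 1/3 + 3/4 + 2/5 + 2/3 + 1/3 + 3/6 + 4/7 + 3/7 + 4/8 + 3/5 + 4/5 + 5/7 + 2/8 + 4/8 + 5/8 + 1/5 + 1/4 + 4/6 + 3/7 + 5/8 + 2/8 + 2/5 + 1/1 + 2/4 + 2/5 + 3/5 + 1/3 = 6143/420; mean = 6143/420 ÷ 29 = 6143/12180 = 0.504351… → 0.504.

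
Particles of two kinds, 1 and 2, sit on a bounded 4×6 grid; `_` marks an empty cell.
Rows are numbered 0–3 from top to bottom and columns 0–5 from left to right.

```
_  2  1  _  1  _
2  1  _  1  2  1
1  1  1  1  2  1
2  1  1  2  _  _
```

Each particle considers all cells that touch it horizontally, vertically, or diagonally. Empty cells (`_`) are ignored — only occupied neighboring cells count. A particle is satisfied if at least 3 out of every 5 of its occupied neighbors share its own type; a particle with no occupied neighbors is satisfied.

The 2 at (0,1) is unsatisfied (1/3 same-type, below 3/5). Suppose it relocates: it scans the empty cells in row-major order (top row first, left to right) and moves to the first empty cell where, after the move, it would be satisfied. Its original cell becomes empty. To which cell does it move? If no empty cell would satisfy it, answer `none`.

Vacating (0,1). Empty cells in order:
  (0,0): 1/2 same-type → still unsatisfied.
  (0,3): 1/4 same-type → still unsatisfied.
  (0,5): 1/3 same-type → still unsatisfied.
  (1,2): 0/6 same-type → still unsatisfied.
  (3,4): 2/4 same-type → still unsatisfied.
  (3,5): 1/2 same-type → still unsatisfied.

none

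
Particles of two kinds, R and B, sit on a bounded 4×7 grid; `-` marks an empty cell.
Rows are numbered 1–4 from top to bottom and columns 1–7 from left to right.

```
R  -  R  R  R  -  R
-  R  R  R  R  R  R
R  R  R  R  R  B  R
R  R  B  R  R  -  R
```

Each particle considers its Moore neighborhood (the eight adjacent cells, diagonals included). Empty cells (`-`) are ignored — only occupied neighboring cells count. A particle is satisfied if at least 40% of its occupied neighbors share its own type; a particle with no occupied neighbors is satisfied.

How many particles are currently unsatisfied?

2

Row 1: (1,1)R 1/1 ✓ · (1,3)R 4/4 ✓ · (1,4)R 5/5 ✓ · (1,5)R 4/4 ✓ · (1,7)R 2/2 ✓
Row 2: (2,2)R 6/6 ✓ · (2,3)R 7/7 ✓ · (2,4)R 8/8 ✓ · (2,5)R 6/7 ✓ · (2,6)R 6/7 ✓ · (2,7)R 3/4 ✓
Row 3: (3,1)R 4/4 ✓ · (3,2)R 6/7 ✓ · (3,3)R 7/8 ✓ · (3,4)R 7/8 ✓ · (3,5)R 6/7 ✓ · (3,6)B 0/7 ✗ · (3,7)R 3/4 ✓
Row 4: (4,1)R 3/3 ✓ · (4,2)R 4/5 ✓ · (4,3)B 0/5 ✗ · (4,4)R 4/5 ✓ · (4,5)R 3/4 ✓ · (4,7)R 1/2 ✓
Unsatisfied: (3,6), (4,3) — 2 in total.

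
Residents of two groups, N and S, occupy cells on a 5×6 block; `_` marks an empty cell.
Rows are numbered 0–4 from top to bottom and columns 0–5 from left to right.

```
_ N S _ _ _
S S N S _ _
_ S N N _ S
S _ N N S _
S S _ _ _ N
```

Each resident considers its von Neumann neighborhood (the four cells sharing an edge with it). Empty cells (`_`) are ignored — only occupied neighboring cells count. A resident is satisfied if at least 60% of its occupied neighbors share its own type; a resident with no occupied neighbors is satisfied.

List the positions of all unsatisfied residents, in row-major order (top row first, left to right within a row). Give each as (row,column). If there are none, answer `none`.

Row 0: (0,1)N 0/2 unhappy · (0,2)S 0/2 unhappy
Row 1: (1,0)S 1/1 ok · (1,1)S 2/4 unhappy · (1,2)N 1/4 unhappy · (1,3)S 0/2 unhappy
Row 2: (2,1)S 1/2 unhappy · (2,2)N 3/4 ok · (2,3)N 2/3 ok · (2,5)S 0/0 ok
Row 3: (3,0)S 1/1 ok · (3,2)N 2/2 ok · (3,3)N 2/3 ok · (3,4)S 0/1 unhappy
Row 4: (4,0)S 2/2 ok · (4,1)S 1/1 ok · (4,5)N 0/0 ok

(0,1), (0,2), (1,1), (1,2), (1,3), (2,1), (3,4)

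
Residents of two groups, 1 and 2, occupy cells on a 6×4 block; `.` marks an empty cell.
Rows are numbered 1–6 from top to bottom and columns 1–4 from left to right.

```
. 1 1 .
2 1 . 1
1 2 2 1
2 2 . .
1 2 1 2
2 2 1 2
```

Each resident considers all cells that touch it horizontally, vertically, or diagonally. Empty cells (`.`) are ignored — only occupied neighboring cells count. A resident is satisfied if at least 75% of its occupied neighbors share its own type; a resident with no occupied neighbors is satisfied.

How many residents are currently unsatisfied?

18

(1,2)1 2/3 ✗
(1,3)1 3/3 ✓
(2,1)2 1/4 ✗
(2,2)1 3/6 ✗
(2,4)1 2/3 ✗
(3,1)1 1/5 ✗
(3,2)2 4/6 ✗
(3,3)2 2/5 ✗
(3,4)1 1/2 ✗
(4,1)2 3/5 ✗
(4,2)2 4/7 ✗
(5,1)1 0/5 ✗
(5,2)2 4/7 ✗
(5,3)1 1/6 ✗
(5,4)2 1/3 ✗
(6,1)2 2/3 ✗
(6,2)2 2/5 ✗
(6,3)1 1/5 ✗
(6,4)2 1/3 ✗
Unsatisfied: (1,2), (2,1), (2,2), (2,4), (3,1), (3,2), (3,3), (3,4), (4,1), (4,2), (5,1), (5,2), (5,3), (5,4), (6,1), (6,2), (6,3), (6,4) — 18 in total.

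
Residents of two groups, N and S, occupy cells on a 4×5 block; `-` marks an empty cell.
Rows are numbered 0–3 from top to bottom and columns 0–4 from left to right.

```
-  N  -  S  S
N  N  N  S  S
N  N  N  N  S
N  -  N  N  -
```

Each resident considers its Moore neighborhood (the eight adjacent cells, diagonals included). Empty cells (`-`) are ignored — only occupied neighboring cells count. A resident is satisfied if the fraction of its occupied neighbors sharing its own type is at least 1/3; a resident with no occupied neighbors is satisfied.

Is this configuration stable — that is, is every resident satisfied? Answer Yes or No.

(0,1)N 3/3 ok
(0,3)S 3/4 ok
(0,4)S 3/3 ok
(1,0)N 4/4 ok
(1,1)N 6/6 ok
(1,2)N 5/7 ok
(1,3)S 4/7 ok
(1,4)S 4/5 ok
(2,0)N 4/4 ok
(2,1)N 7/7 ok
(2,2)N 6/7 ok
(2,3)N 4/7 ok
(2,4)S 2/4 ok
(3,0)N 2/2 ok
(3,2)N 4/4 ok
(3,3)N 3/4 ok
All meet the threshold, so the configuration is stable.

Yes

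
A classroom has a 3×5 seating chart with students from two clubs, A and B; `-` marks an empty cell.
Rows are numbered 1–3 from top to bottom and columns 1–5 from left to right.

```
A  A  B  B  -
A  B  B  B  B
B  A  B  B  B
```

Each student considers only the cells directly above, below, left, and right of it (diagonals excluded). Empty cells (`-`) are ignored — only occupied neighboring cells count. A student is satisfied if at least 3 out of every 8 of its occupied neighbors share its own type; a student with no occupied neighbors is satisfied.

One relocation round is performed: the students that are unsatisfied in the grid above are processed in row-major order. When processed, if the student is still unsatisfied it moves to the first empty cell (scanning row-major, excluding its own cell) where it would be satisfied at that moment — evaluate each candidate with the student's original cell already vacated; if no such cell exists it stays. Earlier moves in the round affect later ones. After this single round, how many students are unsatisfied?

1

Initially unsatisfied (in order): (1,2), (2,1), (2,2), (3,1), (3,2).
  (1,2): no empty cell satisfies it; stays.
  (2,1): no empty cell satisfies it; stays.
  (2,2) → (1,5).
  (3,1): no empty cell satisfies it; stays.
  (3,2) → (2,2).
Resulting grid:
A A B B B
A A B B B
B - B B B
Unsatisfied now: (3,1).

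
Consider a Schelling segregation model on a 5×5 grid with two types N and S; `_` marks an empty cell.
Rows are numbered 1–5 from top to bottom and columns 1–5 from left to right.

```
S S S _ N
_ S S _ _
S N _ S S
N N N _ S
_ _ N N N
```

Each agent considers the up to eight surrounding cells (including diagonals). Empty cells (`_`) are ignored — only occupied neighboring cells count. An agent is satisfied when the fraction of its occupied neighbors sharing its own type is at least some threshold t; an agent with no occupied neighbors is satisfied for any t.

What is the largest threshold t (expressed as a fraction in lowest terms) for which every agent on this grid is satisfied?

(1,1)S 2/2
(1,2)S 4/4
(1,3)S 3/3
(1,5)N — no occupied neighbors
(2,2)S 5/6
(2,3)S 4/5
(3,1)S 1/4
(3,2)N 3/6
(3,4)S 3/4
(3,5)S 2/2
(4,1)N 2/3
(4,2)N 4/5
(4,3)N 4/5
(4,5)S 2/4
(5,3)N 3/3
(5,4)N 3/4
(5,5)N 1/2
The smallest same-type fraction is 1/4 at (3,1), which reduces to 1/4. Any threshold above that leaves this agent unsatisfied.

1/4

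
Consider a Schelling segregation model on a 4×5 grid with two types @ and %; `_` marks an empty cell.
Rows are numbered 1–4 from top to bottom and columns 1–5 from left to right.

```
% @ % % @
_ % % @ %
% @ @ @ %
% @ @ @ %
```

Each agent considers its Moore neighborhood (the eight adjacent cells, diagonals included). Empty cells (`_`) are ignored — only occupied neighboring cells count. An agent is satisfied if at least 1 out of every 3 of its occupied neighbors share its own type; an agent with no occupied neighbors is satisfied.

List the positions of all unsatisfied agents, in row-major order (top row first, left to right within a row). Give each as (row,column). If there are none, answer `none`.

(1,2)

(1,1)% 1/2 ✓
(1,2)@ 0/4 ✗
(1,3)% 3/5 ✓
(1,4)% 3/5 ✓
(1,5)@ 1/3 ✓
(2,2)% 4/7 ✓
(2,3)% 3/8 ✓
(2,4)@ 3/8 ✓
(2,5)% 2/5 ✓
(3,1)% 2/4 ✓
(3,2)@ 3/7 ✓
(3,3)@ 6/8 ✓
(3,4)@ 4/8 ✓
(3,5)% 2/5 ✓
(4,1)% 1/3 ✓
(4,2)@ 3/5 ✓
(4,3)@ 5/5 ✓
(4,4)@ 3/5 ✓
(4,5)% 1/3 ✓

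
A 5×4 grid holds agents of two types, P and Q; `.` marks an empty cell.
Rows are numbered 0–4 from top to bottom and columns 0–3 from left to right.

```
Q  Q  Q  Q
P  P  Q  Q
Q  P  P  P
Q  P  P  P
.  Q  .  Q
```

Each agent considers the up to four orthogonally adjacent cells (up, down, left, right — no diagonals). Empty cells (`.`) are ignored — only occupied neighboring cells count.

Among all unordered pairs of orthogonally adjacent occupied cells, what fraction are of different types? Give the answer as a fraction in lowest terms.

Scan each occupied cell's neighbors to the right and below so each pair is counted once.
Row 0: Q(0,0)–Q(0,1)= Q(0,0)–P(1,0)≠ Q(0,1)–Q(0,2)= Q(0,1)–P(1,1)≠ Q(0,2)–Q(0,3)= Q(0,2)–Q(1,2)= Q(0,3)–Q(1,3)=  → 2/7 unlike.
Row 1: P(1,0)–P(1,1)= P(1,0)–Q(2,0)≠ P(1,1)–Q(1,2)≠ P(1,1)–P(2,1)= Q(1,2)–Q(1,3)= Q(1,2)–P(2,2)≠ Q(1,3)–P(2,3)≠  → 4/7 unlike.
Row 2: Q(2,0)–P(2,1)≠ Q(2,0)–Q(3,0)= P(2,1)–P(2,2)= P(2,1)–P(3,1)= P(2,2)–P(2,3)= P(2,2)–P(3,2)= P(2,3)–P(3,3)=  → 1/7 unlike.
Row 3: Q(3,0)–P(3,1)≠ P(3,1)–P(3,2)= P(3,1)–Q(4,1)≠ P(3,2)–P(3,3)= P(3,3)–Q(4,3)≠  → 3/5 unlike.
Total adjacent occupied pairs: 26; unlike-type pairs: 10.
10/26 reduces to 5/13.

5/13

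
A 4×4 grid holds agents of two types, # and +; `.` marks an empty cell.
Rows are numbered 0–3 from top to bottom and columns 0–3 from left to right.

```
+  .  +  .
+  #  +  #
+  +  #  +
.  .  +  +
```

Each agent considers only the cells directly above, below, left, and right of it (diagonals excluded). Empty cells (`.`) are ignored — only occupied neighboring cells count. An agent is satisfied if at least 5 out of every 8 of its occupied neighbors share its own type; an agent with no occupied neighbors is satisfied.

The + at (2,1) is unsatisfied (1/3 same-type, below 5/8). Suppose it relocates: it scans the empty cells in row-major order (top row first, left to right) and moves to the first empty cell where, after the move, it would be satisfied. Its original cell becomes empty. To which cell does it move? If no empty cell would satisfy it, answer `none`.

(0,1)

Vacating (2,1). Empty cells in order:
  (0,1): 2/3 same-type → satisfied — stop here.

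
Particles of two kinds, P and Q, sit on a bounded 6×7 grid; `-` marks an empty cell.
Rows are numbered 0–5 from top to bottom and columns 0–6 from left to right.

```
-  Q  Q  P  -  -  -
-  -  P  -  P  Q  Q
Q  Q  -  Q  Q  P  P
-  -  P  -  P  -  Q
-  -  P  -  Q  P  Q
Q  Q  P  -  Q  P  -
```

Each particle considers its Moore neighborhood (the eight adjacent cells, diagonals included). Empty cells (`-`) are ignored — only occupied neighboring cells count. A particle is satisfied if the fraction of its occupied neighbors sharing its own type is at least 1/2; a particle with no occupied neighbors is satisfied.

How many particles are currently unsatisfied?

19

Row 0: (0,1)Q 1/2 satisfied · (0,2)Q 1/3 not · (0,3)P 2/3 satisfied
Row 1: (1,2)P 1/5 not · (1,4)P 2/5 not · (1,5)Q 2/5 not · (1,6)Q 1/3 not
Row 2: (2,0)Q 1/1 satisfied · (2,1)Q 1/3 not · (2,3)Q 1/5 not · (2,4)Q 2/5 not · (2,5)P 3/7 not · (2,6)P 1/4 not
Row 3: (3,2)P 1/3 not · (3,4)P 2/5 not · (3,6)Q 1/4 not
Row 4: (4,2)P 2/3 satisfied · (4,4)Q 1/4 not · (4,5)P 2/6 not · (4,6)Q 1/3 not
Row 5: (5,0)Q 1/1 satisfied · (5,1)Q 1/3 not · (5,2)P 1/2 satisfied · (5,4)Q 1/3 not · (5,5)P 1/4 not
Unsatisfied: (0,2), (1,2), (1,4), (1,5), (1,6), (2,1), (2,3), (2,4), (2,5), (2,6), (3,2), (3,4), (3,6), (4,4), (4,5), (4,6), (5,1), (5,4), (5,5) — 19 in total.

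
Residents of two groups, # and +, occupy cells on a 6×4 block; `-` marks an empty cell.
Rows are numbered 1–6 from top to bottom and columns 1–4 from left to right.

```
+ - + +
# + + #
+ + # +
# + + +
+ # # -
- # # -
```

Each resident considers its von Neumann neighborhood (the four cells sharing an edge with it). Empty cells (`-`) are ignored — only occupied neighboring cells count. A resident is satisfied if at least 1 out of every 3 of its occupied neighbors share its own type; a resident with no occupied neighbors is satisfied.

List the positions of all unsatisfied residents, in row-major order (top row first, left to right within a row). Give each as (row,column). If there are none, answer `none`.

(1,1), (2,1), (2,4), (3,3), (4,1), (5,1)

(1,1)+ 0/1 ✗
(1,3)+ 2/2 ✓
(1,4)+ 1/2 ✓
(2,1)# 0/3 ✗
(2,2)+ 2/3 ✓
(2,3)+ 2/4 ✓
(2,4)# 0/3 ✗
(3,1)+ 1/3 ✓
(3,2)+ 3/4 ✓
(3,3)# 0/4 ✗
(3,4)+ 1/3 ✓
(4,1)# 0/3 ✗
(4,2)+ 2/4 ✓
(4,3)+ 2/4 ✓
(4,4)+ 2/2 ✓
(5,1)+ 0/2 ✗
(5,2)# 2/4 ✓
(5,3)# 2/3 ✓
(6,2)# 2/2 ✓
(6,3)# 2/2 ✓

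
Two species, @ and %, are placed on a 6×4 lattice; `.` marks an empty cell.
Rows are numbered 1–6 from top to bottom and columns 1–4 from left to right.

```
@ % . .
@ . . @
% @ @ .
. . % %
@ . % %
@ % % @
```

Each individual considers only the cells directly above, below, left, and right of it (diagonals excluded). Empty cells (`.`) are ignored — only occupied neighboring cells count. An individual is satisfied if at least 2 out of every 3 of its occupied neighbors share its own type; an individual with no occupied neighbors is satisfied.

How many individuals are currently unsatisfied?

Row 1: (1,1)@ 1/2 not · (1,2)% 0/1 not
Row 2: (2,1)@ 1/2 not · (2,4)@ 0/0 satisfied
Row 3: (3,1)% 0/2 not · (3,2)@ 1/2 not · (3,3)@ 1/2 not
Row 4: (4,3)% 2/3 satisfied · (4,4)% 2/2 satisfied
Row 5: (5,1)@ 1/1 satisfied · (5,3)% 3/3 satisfied · (5,4)% 2/3 satisfied
Row 6: (6,1)@ 1/2 not · (6,2)% 1/2 not · (6,3)% 2/3 satisfied · (6,4)@ 0/2 not
Unsatisfied: (1,1), (1,2), (2,1), (3,1), (3,2), (3,3), (6,1), (6,2), (6,4) — 9 in total.

9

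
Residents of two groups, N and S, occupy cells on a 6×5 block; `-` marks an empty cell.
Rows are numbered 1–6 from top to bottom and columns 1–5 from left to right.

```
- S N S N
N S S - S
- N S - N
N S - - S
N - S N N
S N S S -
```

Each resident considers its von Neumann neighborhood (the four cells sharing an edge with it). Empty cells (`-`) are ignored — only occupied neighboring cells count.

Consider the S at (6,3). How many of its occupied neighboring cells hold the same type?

Occupied neighbors of (6,3): (5,3)=S, (6,2)=N, (6,4)=S.
Same type (S): 2 of 3.

2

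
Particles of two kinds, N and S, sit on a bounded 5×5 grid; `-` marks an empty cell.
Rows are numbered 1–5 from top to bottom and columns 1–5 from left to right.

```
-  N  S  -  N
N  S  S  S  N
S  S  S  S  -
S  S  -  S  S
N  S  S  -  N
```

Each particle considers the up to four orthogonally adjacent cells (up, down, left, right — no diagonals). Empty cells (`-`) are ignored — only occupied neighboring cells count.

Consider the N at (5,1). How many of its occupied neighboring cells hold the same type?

Occupied neighbors of (5,1): (4,1)=S, (5,2)=S.
Same type (N): 0 of 2.

0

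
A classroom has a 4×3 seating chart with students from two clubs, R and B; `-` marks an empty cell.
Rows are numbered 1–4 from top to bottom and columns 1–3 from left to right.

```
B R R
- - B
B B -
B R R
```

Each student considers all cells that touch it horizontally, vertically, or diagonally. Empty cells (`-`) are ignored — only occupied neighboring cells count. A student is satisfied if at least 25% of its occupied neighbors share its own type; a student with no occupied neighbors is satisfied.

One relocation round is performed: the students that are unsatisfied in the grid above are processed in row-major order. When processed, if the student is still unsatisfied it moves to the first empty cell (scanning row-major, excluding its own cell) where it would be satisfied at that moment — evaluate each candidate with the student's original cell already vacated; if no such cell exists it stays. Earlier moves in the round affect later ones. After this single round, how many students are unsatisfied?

Initially unsatisfied (in order): (1,1).
  (1,1) → (2,1).
Resulting grid:
- R R
B - B
B B -
B R R
All satisfied now.

0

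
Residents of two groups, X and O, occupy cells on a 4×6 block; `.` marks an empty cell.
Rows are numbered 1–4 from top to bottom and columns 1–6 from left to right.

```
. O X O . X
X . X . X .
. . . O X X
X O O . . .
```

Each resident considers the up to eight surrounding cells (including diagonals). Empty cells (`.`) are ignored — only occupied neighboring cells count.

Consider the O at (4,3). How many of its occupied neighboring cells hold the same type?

2

Occupied neighbors of (4,3): (3,4)=O, (4,2)=O.
Same type (O): 2 of 2.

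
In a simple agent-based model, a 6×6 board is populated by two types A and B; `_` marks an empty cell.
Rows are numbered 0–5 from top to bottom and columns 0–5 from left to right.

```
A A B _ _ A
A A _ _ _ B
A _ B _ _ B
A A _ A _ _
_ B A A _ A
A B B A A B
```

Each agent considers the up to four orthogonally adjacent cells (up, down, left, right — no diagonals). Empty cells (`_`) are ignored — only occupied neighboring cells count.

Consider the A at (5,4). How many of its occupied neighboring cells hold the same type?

1

Occupied neighbors of (5,4): (5,3)=A, (5,5)=B.
Same type (A): 1 of 2.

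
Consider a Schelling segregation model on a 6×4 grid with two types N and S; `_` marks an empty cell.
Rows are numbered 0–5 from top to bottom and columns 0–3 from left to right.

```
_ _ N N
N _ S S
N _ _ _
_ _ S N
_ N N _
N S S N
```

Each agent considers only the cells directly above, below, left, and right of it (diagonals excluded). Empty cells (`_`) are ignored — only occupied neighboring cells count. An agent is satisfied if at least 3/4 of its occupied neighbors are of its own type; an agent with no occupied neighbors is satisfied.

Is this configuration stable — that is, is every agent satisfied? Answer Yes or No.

(0,2)N 1/2 unhappy
(0,3)N 1/2 unhappy
(1,0)N 1/1 ok
(1,2)S 1/2 unhappy
(1,3)S 1/2 unhappy
(2,0)N 1/1 ok
(3,2)S 0/2 unhappy
(3,3)N 0/1 unhappy
(4,1)N 1/2 unhappy
(4,2)N 1/3 unhappy
(5,0)N 0/1 unhappy
(5,1)S 1/3 unhappy
(5,2)S 1/3 unhappy
(5,3)N 0/1 unhappy
For instance (0,2) has only 1/2 same-type neighbors, below 3/4.

No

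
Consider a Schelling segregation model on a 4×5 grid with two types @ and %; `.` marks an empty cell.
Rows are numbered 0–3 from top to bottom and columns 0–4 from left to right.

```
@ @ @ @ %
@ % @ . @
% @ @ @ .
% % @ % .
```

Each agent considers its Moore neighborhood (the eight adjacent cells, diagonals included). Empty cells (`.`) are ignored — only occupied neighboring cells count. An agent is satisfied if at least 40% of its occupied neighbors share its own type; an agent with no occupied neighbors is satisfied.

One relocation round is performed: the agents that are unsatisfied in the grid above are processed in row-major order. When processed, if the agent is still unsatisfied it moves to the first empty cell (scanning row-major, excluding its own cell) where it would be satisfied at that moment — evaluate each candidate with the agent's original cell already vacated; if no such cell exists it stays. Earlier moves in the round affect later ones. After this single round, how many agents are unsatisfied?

Initially unsatisfied (in order): (0,4), (1,1), (3,3).
  (0,4) → (3,4).
  (1,1) → (2,4).
  (3,3): now satisfied by earlier moves; stays.
Resulting grid:
@ @ @ @ .
@ . @ . @
% @ @ @ %
% % @ % %
All satisfied now.

0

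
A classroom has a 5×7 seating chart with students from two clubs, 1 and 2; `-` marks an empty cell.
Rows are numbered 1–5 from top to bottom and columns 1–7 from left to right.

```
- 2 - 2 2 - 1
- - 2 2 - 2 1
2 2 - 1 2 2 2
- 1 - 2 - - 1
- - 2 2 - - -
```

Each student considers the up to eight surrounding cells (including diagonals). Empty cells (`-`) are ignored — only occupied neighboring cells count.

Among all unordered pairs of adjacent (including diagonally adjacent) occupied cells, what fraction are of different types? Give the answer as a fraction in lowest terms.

Scan each occupied cell's neighbors to the right and below (and the two forward diagonals) so each pair is counted once.
From row 1: 1 unlike of 8 pairs (running 1/8).
From row 2: 5 unlike of 11 pairs (running 6/19).
From row 3: 6 unlike of 10 pairs (running 12/29).
From row 4: 1 unlike of 3 pairs (running 13/32).
From row 5: 0 unlike of 1 pairs (running 13/33).
Total adjacent occupied pairs: 33; unlike-type pairs: 13.
13/33 is already in lowest terms.

13/33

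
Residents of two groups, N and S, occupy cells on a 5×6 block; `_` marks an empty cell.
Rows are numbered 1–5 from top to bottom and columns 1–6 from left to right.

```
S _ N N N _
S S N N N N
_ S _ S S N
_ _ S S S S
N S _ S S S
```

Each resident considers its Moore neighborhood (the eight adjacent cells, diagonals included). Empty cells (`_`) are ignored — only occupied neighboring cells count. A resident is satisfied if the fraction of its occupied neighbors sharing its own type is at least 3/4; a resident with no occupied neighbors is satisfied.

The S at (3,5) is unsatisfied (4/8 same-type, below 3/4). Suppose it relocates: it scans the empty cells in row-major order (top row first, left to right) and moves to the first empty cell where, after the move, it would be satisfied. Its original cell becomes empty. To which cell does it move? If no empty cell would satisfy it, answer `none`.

Vacating (3,5). Empty cells in order:
  (1,2): 3/5 same-type → still unsatisfied.
  (1,6): 0/3 same-type → still unsatisfied.
  (3,1): 3/3 same-type → satisfied — stop here.

(3,1)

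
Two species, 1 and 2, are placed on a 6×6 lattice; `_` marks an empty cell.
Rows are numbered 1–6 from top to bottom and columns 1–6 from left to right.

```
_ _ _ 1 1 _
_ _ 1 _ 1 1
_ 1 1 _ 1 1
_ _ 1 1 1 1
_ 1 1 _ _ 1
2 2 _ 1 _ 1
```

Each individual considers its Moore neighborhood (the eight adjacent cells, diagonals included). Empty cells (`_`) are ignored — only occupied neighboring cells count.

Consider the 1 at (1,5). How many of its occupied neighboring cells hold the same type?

3

Occupied neighbors of (1,5): (1,4)=1, (2,5)=1, (2,6)=1.
Same type (1): 3 of 3.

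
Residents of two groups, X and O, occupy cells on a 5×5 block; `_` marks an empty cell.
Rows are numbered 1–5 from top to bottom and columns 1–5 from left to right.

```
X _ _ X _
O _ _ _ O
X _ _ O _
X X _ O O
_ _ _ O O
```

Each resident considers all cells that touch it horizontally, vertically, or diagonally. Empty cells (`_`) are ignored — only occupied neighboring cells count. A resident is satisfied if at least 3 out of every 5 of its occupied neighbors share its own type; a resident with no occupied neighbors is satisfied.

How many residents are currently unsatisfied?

4

(1,1)X 0/1 unhappy
(1,4)X 0/1 unhappy
(2,1)O 0/2 unhappy
(2,5)O 1/2 unhappy
(3,1)X 2/3 ok
(3,4)O 3/3 ok
(4,1)X 2/2 ok
(4,2)X 2/2 ok
(4,4)O 4/4 ok
(4,5)O 4/4 ok
(5,4)O 3/3 ok
(5,5)O 3/3 ok
Unsatisfied: (1,1), (1,4), (2,1), (2,5) — 4 in total.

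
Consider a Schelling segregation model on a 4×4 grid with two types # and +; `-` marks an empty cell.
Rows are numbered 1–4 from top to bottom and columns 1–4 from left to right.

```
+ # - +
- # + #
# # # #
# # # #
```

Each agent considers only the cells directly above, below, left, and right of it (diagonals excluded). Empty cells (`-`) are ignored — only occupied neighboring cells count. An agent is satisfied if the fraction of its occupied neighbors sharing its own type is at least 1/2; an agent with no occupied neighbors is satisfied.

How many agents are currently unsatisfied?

Row 1: (1,1)+ 0/1 not · (1,2)# 1/2 satisfied · (1,4)+ 0/1 not
Row 2: (2,2)# 2/3 satisfied · (2,3)+ 0/3 not · (2,4)# 1/3 not
Row 3: (3,1)# 2/2 satisfied · (3,2)# 4/4 satisfied · (3,3)# 3/4 satisfied · (3,4)# 3/3 satisfied
Row 4: (4,1)# 2/2 satisfied · (4,2)# 3/3 satisfied · (4,3)# 3/3 satisfied · (4,4)# 2/2 satisfied
Unsatisfied: (1,1), (1,4), (2,3), (2,4) — 4 in total.

4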